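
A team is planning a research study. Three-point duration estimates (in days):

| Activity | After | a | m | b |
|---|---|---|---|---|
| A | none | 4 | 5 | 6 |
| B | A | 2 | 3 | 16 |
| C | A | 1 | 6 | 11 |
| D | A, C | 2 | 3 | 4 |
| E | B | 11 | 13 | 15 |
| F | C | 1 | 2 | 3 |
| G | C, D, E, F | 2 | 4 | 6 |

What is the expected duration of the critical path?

te_A = (4 + 4·5 + 6)/6 = 30/6 = 5
te_B = (2 + 4·3 + 16)/6 = 30/6 = 5
te_C = (1 + 4·6 + 11)/6 = 36/6 = 6
te_D = (2 + 4·3 + 4)/6 = 18/6 = 3
te_E = (11 + 4·13 + 15)/6 = 78/6 = 13
te_F = (1 + 4·2 + 3)/6 = 12/6 = 2
te_G = (2 + 4·4 + 6)/6 = 24/6 = 4

Forward pass:
ES_A = 0; EF_A = 5
ES_B = 5; EF_B = 5+5 = 10
ES_C = 5; EF_C = 5+6 = 11
ES_D = max(EF_A=5, EF_C=11) = 11; EF_D = 11+3 = 14
ES_E = 10; EF_E = 10+13 = 23
ES_F = 11; EF_F = 11+2 = 13
ES_G = max(EF_C=11, EF_D=14, EF_E=23, EF_F=13) = 23; EF_G = 23+4 = 27
Expected project duration μ = 27 days. Critical path: A → B → E → G.

27 days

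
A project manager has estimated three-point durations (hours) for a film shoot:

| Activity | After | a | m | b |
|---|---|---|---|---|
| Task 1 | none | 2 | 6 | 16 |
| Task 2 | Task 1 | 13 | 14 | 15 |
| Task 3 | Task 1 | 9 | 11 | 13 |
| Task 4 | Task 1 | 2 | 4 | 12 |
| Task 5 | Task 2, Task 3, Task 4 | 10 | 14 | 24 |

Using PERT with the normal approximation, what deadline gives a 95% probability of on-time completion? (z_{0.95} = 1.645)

te_Task 1 = (2 + 4·6 + 16)/6 = 42/6 = 7; σ²_Task 1 = ((16−2)/6)² = 5.444
te_Task 2 = (13 + 4·14 + 15)/6 = 84/6 = 14; σ²_Task 2 = ((15−13)/6)² = 0.111
te_Task 3 = (9 + 4·11 + 13)/6 = 66/6 = 11; σ²_Task 3 = ((13−9)/6)² = 0.444
te_Task 4 = (2 + 4·4 + 12)/6 = 30/6 = 5; σ²_Task 4 = ((12−2)/6)² = 2.778
te_Task 5 = (10 + 4·14 + 24)/6 = 90/6 = 15; σ²_Task 5 = ((24−10)/6)² = 5.444

Forward pass:
ES_Task 1 = 0; EF_Task 1 = 7
ES_Task 2 = 7; EF_Task 2 = 7+14 = 21
ES_Task 3 = 7; EF_Task 3 = 7+11 = 18
ES_Task 4 = 7; EF_Task 4 = 7+5 = 12
ES_Task 5 = max(EF_Task 2=21, EF_Task 3=18, EF_Task 4=12) = 21; EF_Task 5 = 21+15 = 36
Expected project duration μ = 36 hours. Critical path: Task 1 → Task 2 → Task 5.

Variance along critical path = 5.444 + 0.111 + 5.444 = 11.000; σ = 3.317 hours.
D = μ + z·σ = 36 + 1.645·3.317 = 41.5 hours

41.5 hours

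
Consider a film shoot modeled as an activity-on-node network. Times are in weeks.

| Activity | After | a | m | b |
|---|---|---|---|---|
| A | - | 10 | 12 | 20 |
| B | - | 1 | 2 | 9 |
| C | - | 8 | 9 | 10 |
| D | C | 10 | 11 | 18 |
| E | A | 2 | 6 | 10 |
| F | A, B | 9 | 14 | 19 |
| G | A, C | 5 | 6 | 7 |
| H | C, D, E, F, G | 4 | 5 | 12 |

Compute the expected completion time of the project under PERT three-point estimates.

33 weeks

te_A = (10 + 4·12 + 20)/6 = 78/6 = 13
te_B = (1 + 4·2 + 9)/6 = 18/6 = 3
te_C = (8 + 4·9 + 10)/6 = 54/6 = 9
te_D = (10 + 4·11 + 18)/6 = 72/6 = 12
te_E = (2 + 4·6 + 10)/6 = 36/6 = 6
te_F = (9 + 4·14 + 19)/6 = 84/6 = 14
te_G = (5 + 4·6 + 7)/6 = 36/6 = 6
te_H = (4 + 4·5 + 12)/6 = 36/6 = 6

Forward pass:
ES_A = 0; EF_A = 13
ES_B = 0; EF_B = 3
ES_C = 0; EF_C = 9
ES_D = 9; EF_D = 9+12 = 21
ES_E = 13; EF_E = 13+6 = 19
ES_F = max(EF_A=13, EF_B=3) = 13; EF_F = 13+14 = 27
ES_G = max(EF_A=13, EF_C=9) = 13; EF_G = 13+6 = 19
ES_H = max(EF_C=9, EF_D=21, EF_E=19, EF_F=27, EF_G=19) = 27; EF_H = 27+6 = 33
Expected project duration μ = 33 weeks. Critical path: A → F → H.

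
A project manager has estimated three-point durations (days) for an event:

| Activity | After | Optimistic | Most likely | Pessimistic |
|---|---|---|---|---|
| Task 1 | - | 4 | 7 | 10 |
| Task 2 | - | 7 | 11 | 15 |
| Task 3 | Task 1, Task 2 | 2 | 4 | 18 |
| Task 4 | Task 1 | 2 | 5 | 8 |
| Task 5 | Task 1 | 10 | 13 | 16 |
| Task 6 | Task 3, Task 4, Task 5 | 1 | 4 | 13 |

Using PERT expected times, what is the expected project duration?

25 days

te_Task 1 = (4 + 4·7 + 10)/6 = 42/6 = 7
te_Task 2 = (7 + 4·11 + 15)/6 = 66/6 = 11
te_Task 3 = (2 + 4·4 + 18)/6 = 36/6 = 6
te_Task 4 = (2 + 4·5 + 8)/6 = 30/6 = 5
te_Task 5 = (10 + 4·13 + 16)/6 = 78/6 = 13
te_Task 6 = (1 + 4·4 + 13)/6 = 30/6 = 5

Forward pass:
ES_Task 1 = 0; EF_Task 1 = 7
ES_Task 2 = 0; EF_Task 2 = 11
ES_Task 3 = max(EF_Task 1=7, EF_Task 2=11) = 11; EF_Task 3 = 11+6 = 17
ES_Task 4 = 7; EF_Task 4 = 7+5 = 12
ES_Task 5 = 7; EF_Task 5 = 7+13 = 20
ES_Task 6 = max(EF_Task 3=17, EF_Task 4=12, EF_Task 5=20) = 20; EF_Task 6 = 20+5 = 25
Expected project duration μ = 25 days. Critical path: Task 1 → Task 5 → Task 6.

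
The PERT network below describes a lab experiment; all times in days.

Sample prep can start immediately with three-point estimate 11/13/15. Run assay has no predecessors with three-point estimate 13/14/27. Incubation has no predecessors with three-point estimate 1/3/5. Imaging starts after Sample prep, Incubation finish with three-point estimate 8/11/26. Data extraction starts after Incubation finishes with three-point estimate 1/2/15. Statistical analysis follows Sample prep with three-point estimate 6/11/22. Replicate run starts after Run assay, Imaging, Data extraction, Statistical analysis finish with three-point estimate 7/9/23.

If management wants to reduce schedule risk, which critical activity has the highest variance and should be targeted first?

te_Sample prep = (11 + 4·13 + 15)/6 = 78/6 = 13; σ²_Sample prep = ((15−11)/6)² = 0.444
te_Run assay = (13 + 4·14 + 27)/6 = 96/6 = 16; σ²_Run assay = ((27−13)/6)² = 5.444
te_Incubation = (1 + 4·3 + 5)/6 = 18/6 = 3; σ²_Incubation = ((5−1)/6)² = 0.444
te_Imaging = (8 + 4·11 + 26)/6 = 78/6 = 13; σ²_Imaging = ((26−8)/6)² = 9.000
te_Data extraction = (1 + 4·2 + 15)/6 = 24/6 = 4; σ²_Data extraction = ((15−1)/6)² = 5.444
te_Statistical analysis = (6 + 4·11 + 22)/6 = 72/6 = 12; σ²_Statistical analysis = ((22−6)/6)² = 7.111
te_Replicate run = (7 + 4·9 + 23)/6 = 66/6 = 11; σ²_Replicate run = ((23−7)/6)² = 7.111

Forward pass:
ES_Sample prep = 0; EF_Sample prep = 13
ES_Run assay = 0; EF_Run assay = 16
ES_Incubation = 0; EF_Incubation = 3
ES_Imaging = max(EF_Sample prep=13, EF_Incubation=3) = 13; EF_Imaging = 13+13 = 26
ES_Data extraction = 3; EF_Data extraction = 3+4 = 7
ES_Statistical analysis = 13; EF_Statistical analysis = 13+12 = 25
ES_Replicate run = max(EF_Run assay=16, EF_Imaging=26, EF_Data extraction=7, EF_Statistical analysis=25) = 26; EF_Replicate run = 26+11 = 37
Expected project duration μ = 37 days. Critical path: Sample prep → Imaging → Replicate run.

Variances on critical path: σ²_Sample prep=0.444, σ²_Imaging=9.000, σ²_Replicate run=7.111.
Largest is σ²_Imaging = 9.000.

Imaging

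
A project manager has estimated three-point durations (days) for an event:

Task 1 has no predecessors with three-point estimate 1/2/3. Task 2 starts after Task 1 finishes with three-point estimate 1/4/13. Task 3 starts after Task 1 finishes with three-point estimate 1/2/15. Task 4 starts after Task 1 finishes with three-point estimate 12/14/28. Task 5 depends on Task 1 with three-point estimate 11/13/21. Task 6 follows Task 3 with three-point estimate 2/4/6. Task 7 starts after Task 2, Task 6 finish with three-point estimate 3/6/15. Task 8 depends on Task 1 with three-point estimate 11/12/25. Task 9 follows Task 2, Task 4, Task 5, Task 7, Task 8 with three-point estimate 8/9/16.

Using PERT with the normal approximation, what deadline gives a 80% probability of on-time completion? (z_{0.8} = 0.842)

te_Task 1 = (1 + 4·2 + 3)/6 = 12/6 = 2; σ²_Task 1 = ((3−1)/6)² = 0.111
te_Task 2 = (1 + 4·4 + 13)/6 = 30/6 = 5; σ²_Task 2 = ((13−1)/6)² = 4.000
te_Task 3 = (1 + 4·2 + 15)/6 = 24/6 = 4; σ²_Task 3 = ((15−1)/6)² = 5.444
te_Task 4 = (12 + 4·14 + 28)/6 = 96/6 = 16; σ²_Task 4 = ((28−12)/6)² = 7.111
te_Task 5 = (11 + 4·13 + 21)/6 = 84/6 = 14; σ²_Task 5 = ((21−11)/6)² = 2.778
te_Task 6 = (2 + 4·4 + 6)/6 = 24/6 = 4; σ²_Task 6 = ((6−2)/6)² = 0.444
te_Task 7 = (3 + 4·6 + 15)/6 = 42/6 = 7; σ²_Task 7 = ((15−3)/6)² = 4.000
te_Task 8 = (11 + 4·12 + 25)/6 = 84/6 = 14; σ²_Task 8 = ((25−11)/6)² = 5.444
te_Task 9 = (8 + 4·9 + 16)/6 = 60/6 = 10; σ²_Task 9 = ((16−8)/6)² = 1.778

Forward pass:
ES_Task 1 = 0; EF_Task 1 = 2
ES_Task 2 = 2; EF_Task 2 = 2+5 = 7
ES_Task 3 = 2; EF_Task 3 = 2+4 = 6
ES_Task 4 = 2; EF_Task 4 = 2+16 = 18
ES_Task 5 = 2; EF_Task 5 = 2+14 = 16
ES_Task 6 = 6; EF_Task 6 = 6+4 = 10
ES_Task 7 = max(EF_Task 2=7, EF_Task 6=10) = 10; EF_Task 7 = 10+7 = 17
ES_Task 8 = 2; EF_Task 8 = 2+14 = 16
ES_Task 9 = max(EF_Task 2=7, EF_Task 4=18, EF_Task 5=16, EF_Task 7=17, EF_Task 8=16) = 18; EF_Task 9 = 18+10 = 28
Expected project duration μ = 28 days. Critical path: Task 1 → Task 4 → Task 9.

Variance along critical path = 0.111 + 7.111 + 1.778 = 9.000; σ = 3.000 days.
D = μ + z·σ = 28 + 0.842·3.000 = 30.5 days

30.5 days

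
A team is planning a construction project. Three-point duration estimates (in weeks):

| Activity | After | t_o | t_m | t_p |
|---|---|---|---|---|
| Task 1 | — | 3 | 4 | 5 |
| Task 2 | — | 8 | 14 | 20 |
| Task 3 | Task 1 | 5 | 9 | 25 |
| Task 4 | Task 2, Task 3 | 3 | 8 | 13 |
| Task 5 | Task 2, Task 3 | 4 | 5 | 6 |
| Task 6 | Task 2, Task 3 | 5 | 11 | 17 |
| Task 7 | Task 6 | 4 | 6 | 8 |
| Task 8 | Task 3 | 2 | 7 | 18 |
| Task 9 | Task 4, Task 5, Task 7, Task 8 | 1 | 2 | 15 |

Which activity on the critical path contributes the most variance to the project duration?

Task 3

te_Task 1 = (3 + 4·4 + 5)/6 = 24/6 = 4; σ²_Task 1 = ((5−3)/6)² = 0.111
te_Task 2 = (8 + 4·14 + 20)/6 = 84/6 = 14; σ²_Task 2 = ((20−8)/6)² = 4.000
te_Task 3 = (5 + 4·9 + 25)/6 = 66/6 = 11; σ²_Task 3 = ((25−5)/6)² = 11.111
te_Task 4 = (3 + 4·8 + 13)/6 = 48/6 = 8; σ²_Task 4 = ((13−3)/6)² = 2.778
te_Task 5 = (4 + 4·5 + 6)/6 = 30/6 = 5; σ²_Task 5 = ((6−4)/6)² = 0.111
te_Task 6 = (5 + 4·11 + 17)/6 = 66/6 = 11; σ²_Task 6 = ((17−5)/6)² = 4.000
te_Task 7 = (4 + 4·6 + 8)/6 = 36/6 = 6; σ²_Task 7 = ((8−4)/6)² = 0.444
te_Task 8 = (2 + 4·7 + 18)/6 = 48/6 = 8; σ²_Task 8 = ((18−2)/6)² = 7.111
te_Task 9 = (1 + 4·2 + 15)/6 = 24/6 = 4; σ²_Task 9 = ((15−1)/6)² = 5.444

Forward pass:
ES_Task 1 = 0; EF_Task 1 = 4
ES_Task 2 = 0; EF_Task 2 = 14
ES_Task 3 = 4; EF_Task 3 = 4+11 = 15
ES_Task 4 = max(EF_Task 2=14, EF_Task 3=15) = 15; EF_Task 4 = 15+8 = 23
ES_Task 5 = max(EF_Task 2=14, EF_Task 3=15) = 15; EF_Task 5 = 15+5 = 20
ES_Task 6 = max(EF_Task 2=14, EF_Task 3=15) = 15; EF_Task 6 = 15+11 = 26
ES_Task 7 = 26; EF_Task 7 = 26+6 = 32
ES_Task 8 = 15; EF_Task 8 = 15+8 = 23
ES_Task 9 = max(EF_Task 4=23, EF_Task 5=20, EF_Task 7=32, EF_Task 8=23) = 32; EF_Task 9 = 32+4 = 36
Expected project duration μ = 36 weeks. Critical path: Task 1 → Task 3 → Task 6 → Task 7 → Task 9.

Variances on critical path: σ²_Task 1=0.111, σ²_Task 3=11.111, σ²_Task 6=4.000, σ²_Task 7=0.444, σ²_Task 9=5.444.
Largest is σ²_Task 3 = 11.111.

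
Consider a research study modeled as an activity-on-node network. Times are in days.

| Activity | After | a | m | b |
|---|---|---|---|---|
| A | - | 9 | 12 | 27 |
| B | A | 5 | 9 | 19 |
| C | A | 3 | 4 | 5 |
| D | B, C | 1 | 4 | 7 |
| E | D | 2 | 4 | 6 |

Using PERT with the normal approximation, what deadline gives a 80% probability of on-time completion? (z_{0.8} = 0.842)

35.4 days

te_A = (9 + 4·12 + 27)/6 = 84/6 = 14; σ²_A = ((27−9)/6)² = 9.000
te_B = (5 + 4·9 + 19)/6 = 60/6 = 10; σ²_B = ((19−5)/6)² = 5.444
te_C = (3 + 4·4 + 5)/6 = 24/6 = 4; σ²_C = ((5−3)/6)² = 0.111
te_D = (1 + 4·4 + 7)/6 = 24/6 = 4; σ²_D = ((7−1)/6)² = 1.000
te_E = (2 + 4·4 + 6)/6 = 24/6 = 4; σ²_E = ((6−2)/6)² = 0.444

Forward pass:
ES_A = 0; EF_A = 14
ES_B = 14; EF_B = 14+10 = 24
ES_C = 14; EF_C = 14+4 = 18
ES_D = max(EF_B=24, EF_C=18) = 24; EF_D = 24+4 = 28
ES_E = 28; EF_E = 28+4 = 32
Expected project duration μ = 32 days. Critical path: A → B → D → E.

Variance along critical path = 9.000 + 5.444 + 1.000 + 0.444 = 15.889; σ = 3.986 days.
D = μ + z·σ = 32 + 0.842·3.986 = 35.4 days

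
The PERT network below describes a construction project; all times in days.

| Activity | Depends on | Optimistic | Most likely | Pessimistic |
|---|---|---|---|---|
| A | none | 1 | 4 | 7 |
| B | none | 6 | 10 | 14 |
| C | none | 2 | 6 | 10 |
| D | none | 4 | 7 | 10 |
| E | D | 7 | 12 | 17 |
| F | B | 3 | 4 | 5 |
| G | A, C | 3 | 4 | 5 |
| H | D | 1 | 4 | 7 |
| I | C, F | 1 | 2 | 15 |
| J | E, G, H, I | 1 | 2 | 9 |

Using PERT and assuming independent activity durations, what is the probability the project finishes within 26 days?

0.955

te_A = (1 + 4·4 + 7)/6 = 24/6 = 4; σ²_A = ((7−1)/6)² = 1.000
te_B = (6 + 4·10 + 14)/6 = 60/6 = 10; σ²_B = ((14−6)/6)² = 1.778
te_C = (2 + 4·6 + 10)/6 = 36/6 = 6; σ²_C = ((10−2)/6)² = 1.778
te_D = (4 + 4·7 + 10)/6 = 42/6 = 7; σ²_D = ((10−4)/6)² = 1.000
te_E = (7 + 4·12 + 17)/6 = 72/6 = 12; σ²_E = ((17−7)/6)² = 2.778
te_F = (3 + 4·4 + 5)/6 = 24/6 = 4; σ²_F = ((5−3)/6)² = 0.111
te_G = (3 + 4·4 + 5)/6 = 24/6 = 4; σ²_G = ((5−3)/6)² = 0.111
te_H = (1 + 4·4 + 7)/6 = 24/6 = 4; σ²_H = ((7−1)/6)² = 1.000
te_I = (1 + 4·2 + 15)/6 = 24/6 = 4; σ²_I = ((15−1)/6)² = 5.444
te_J = (1 + 4·2 + 9)/6 = 18/6 = 3; σ²_J = ((9−1)/6)² = 1.778

Forward pass:
ES_A = 0; EF_A = 4
ES_B = 0; EF_B = 10
ES_C = 0; EF_C = 6
ES_D = 0; EF_D = 7
ES_E = 7; EF_E = 7+12 = 19
ES_F = 10; EF_F = 10+4 = 14
ES_G = max(EF_A=4, EF_C=6) = 6; EF_G = 6+4 = 10
ES_H = 7; EF_H = 7+4 = 11
ES_I = max(EF_C=6, EF_F=14) = 14; EF_I = 14+4 = 18
ES_J = max(EF_E=19, EF_G=10, EF_H=11, EF_I=18) = 19; EF_J = 19+3 = 22
Expected project duration μ = 22 days. Critical path: D → E → J.

Variance along critical path = 1.000 + 2.778 + 1.778 = 5.556; σ = √5.556 = 2.357 days.
Z = (26 − 22) / 2.357 = 1.697
P(T ≤ 26) = Φ(1.697) ≈ 0.955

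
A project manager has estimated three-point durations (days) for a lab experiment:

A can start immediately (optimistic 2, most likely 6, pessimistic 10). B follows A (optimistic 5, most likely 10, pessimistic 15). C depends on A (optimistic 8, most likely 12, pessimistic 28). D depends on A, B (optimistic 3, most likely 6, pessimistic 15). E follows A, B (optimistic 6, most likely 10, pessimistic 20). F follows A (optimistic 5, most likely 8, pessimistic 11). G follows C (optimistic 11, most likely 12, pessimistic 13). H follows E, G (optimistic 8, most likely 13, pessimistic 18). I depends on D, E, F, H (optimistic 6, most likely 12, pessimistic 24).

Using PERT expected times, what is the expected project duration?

te_A = (2 + 4·6 + 10)/6 = 36/6 = 6
te_B = (5 + 4·10 + 15)/6 = 60/6 = 10
te_C = (8 + 4·12 + 28)/6 = 84/6 = 14
te_D = (3 + 4·6 + 15)/6 = 42/6 = 7
te_E = (6 + 4·10 + 20)/6 = 66/6 = 11
te_F = (5 + 4·8 + 11)/6 = 48/6 = 8
te_G = (11 + 4·12 + 13)/6 = 72/6 = 12
te_H = (8 + 4·13 + 18)/6 = 78/6 = 13
te_I = (6 + 4·12 + 24)/6 = 78/6 = 13

Forward pass:
ES_A = 0; EF_A = 6
ES_B = 6; EF_B = 6+10 = 16
ES_C = 6; EF_C = 6+14 = 20
ES_D = max(EF_A=6, EF_B=16) = 16; EF_D = 16+7 = 23
ES_E = max(EF_A=6, EF_B=16) = 16; EF_E = 16+11 = 27
ES_F = 6; EF_F = 6+8 = 14
ES_G = 20; EF_G = 20+12 = 32
ES_H = max(EF_E=27, EF_G=32) = 32; EF_H = 32+13 = 45
ES_I = max(EF_D=23, EF_E=27, EF_F=14, EF_H=45) = 45; EF_I = 45+13 = 58
Expected project duration μ = 58 days. Critical path: A → C → G → H → I.

58 days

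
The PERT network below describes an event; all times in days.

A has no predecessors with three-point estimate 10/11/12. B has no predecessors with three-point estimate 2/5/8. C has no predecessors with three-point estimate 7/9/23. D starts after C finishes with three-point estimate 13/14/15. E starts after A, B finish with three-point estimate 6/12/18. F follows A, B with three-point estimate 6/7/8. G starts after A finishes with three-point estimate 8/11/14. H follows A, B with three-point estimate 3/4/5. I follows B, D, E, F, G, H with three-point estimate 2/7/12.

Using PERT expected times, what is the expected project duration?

32 days

te_A = (10 + 4·11 + 12)/6 = 66/6 = 11
te_B = (2 + 4·5 + 8)/6 = 30/6 = 5
te_C = (7 + 4·9 + 23)/6 = 66/6 = 11
te_D = (13 + 4·14 + 15)/6 = 84/6 = 14
te_E = (6 + 4·12 + 18)/6 = 72/6 = 12
te_F = (6 + 4·7 + 8)/6 = 42/6 = 7
te_G = (8 + 4·11 + 14)/6 = 66/6 = 11
te_H = (3 + 4·4 + 5)/6 = 24/6 = 4
te_I = (2 + 4·7 + 12)/6 = 42/6 = 7

Forward pass:
ES_A = 0; EF_A = 11
ES_B = 0; EF_B = 5
ES_C = 0; EF_C = 11
ES_D = 11; EF_D = 11+14 = 25
ES_E = max(EF_A=11, EF_B=5) = 11; EF_E = 11+12 = 23
ES_F = max(EF_A=11, EF_B=5) = 11; EF_F = 11+7 = 18
ES_G = 11; EF_G = 11+11 = 22
ES_H = max(EF_A=11, EF_B=5) = 11; EF_H = 11+4 = 15
ES_I = max(EF_B=5, EF_D=25, EF_E=23, EF_F=18, EF_G=22, EF_H=15) = 25; EF_I = 25+7 = 32
Expected project duration μ = 32 days. Critical path: C → D → I.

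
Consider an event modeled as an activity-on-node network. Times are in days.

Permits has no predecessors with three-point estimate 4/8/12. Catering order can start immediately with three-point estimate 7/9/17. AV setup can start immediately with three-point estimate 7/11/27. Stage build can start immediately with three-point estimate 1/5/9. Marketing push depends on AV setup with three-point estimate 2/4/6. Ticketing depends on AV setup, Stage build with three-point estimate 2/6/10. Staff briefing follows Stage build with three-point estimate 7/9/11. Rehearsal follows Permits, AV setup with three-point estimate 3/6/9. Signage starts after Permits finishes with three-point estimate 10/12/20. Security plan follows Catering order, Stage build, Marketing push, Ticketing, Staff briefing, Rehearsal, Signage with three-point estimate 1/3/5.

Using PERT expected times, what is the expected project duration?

24 days

te_Permits = (4 + 4·8 + 12)/6 = 48/6 = 8
te_Catering order = (7 + 4·9 + 17)/6 = 60/6 = 10
te_AV setup = (7 + 4·11 + 27)/6 = 78/6 = 13
te_Stage build = (1 + 4·5 + 9)/6 = 30/6 = 5
te_Marketing push = (2 + 4·4 + 6)/6 = 24/6 = 4
te_Ticketing = (2 + 4·6 + 10)/6 = 36/6 = 6
te_Staff briefing = (7 + 4·9 + 11)/6 = 54/6 = 9
te_Rehearsal = (3 + 4·6 + 9)/6 = 36/6 = 6
te_Signage = (10 + 4·12 + 20)/6 = 78/6 = 13
te_Security plan = (1 + 4·3 + 5)/6 = 18/6 = 3

Forward pass:
ES_Permits = 0; EF_Permits = 8
ES_Catering order = 0; EF_Catering order = 10
ES_AV setup = 0; EF_AV setup = 13
ES_Stage build = 0; EF_Stage build = 5
ES_Marketing push = 13; EF_Marketing push = 13+4 = 17
ES_Ticketing = max(EF_AV setup=13, EF_Stage build=5) = 13; EF_Ticketing = 13+6 = 19
ES_Staff briefing = 5; EF_Staff briefing = 5+9 = 14
ES_Rehearsal = max(EF_Permits=8, EF_AV setup=13) = 13; EF_Rehearsal = 13+6 = 19
ES_Signage = 8; EF_Signage = 8+13 = 21
ES_Security plan = max(EF_Catering order=10, EF_Stage build=5, EF_Marketing push=17, EF_Ticketing=19, EF_Staff briefing=14, EF_Rehearsal=19, EF_Signage=21) = 21; EF_Security plan = 21+3 = 24
Expected project duration μ = 24 days. Critical path: Permits → Signage → Security plan.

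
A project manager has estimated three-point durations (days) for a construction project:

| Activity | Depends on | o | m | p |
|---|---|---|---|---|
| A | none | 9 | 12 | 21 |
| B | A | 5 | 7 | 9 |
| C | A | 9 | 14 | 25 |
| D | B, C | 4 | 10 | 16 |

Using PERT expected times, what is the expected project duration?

38 days

te_A = (9 + 4·12 + 21)/6 = 78/6 = 13
te_B = (5 + 4·7 + 9)/6 = 42/6 = 7
te_C = (9 + 4·14 + 25)/6 = 90/6 = 15
te_D = (4 + 4·10 + 16)/6 = 60/6 = 10

Forward pass:
ES_A = 0; EF_A = 13
ES_B = 13; EF_B = 13+7 = 20
ES_C = 13; EF_C = 13+15 = 28
ES_D = max(EF_B=20, EF_C=28) = 28; EF_D = 28+10 = 38
Expected project duration μ = 38 days. Critical path: A → C → D.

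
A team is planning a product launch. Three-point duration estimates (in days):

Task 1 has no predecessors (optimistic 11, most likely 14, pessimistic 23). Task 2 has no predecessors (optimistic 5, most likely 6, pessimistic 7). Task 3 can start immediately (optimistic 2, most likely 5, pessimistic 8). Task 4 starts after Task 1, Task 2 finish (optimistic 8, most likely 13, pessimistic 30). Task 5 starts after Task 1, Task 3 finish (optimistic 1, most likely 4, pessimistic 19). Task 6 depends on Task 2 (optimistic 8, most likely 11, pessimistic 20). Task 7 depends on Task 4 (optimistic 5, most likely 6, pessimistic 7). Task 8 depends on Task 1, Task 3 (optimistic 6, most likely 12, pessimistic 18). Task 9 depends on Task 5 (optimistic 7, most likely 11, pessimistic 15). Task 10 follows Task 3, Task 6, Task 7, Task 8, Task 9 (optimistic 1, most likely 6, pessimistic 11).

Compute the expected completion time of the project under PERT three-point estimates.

42 days

te_Task 1 = (11 + 4·14 + 23)/6 = 90/6 = 15
te_Task 2 = (5 + 4·6 + 7)/6 = 36/6 = 6
te_Task 3 = (2 + 4·5 + 8)/6 = 30/6 = 5
te_Task 4 = (8 + 4·13 + 30)/6 = 90/6 = 15
te_Task 5 = (1 + 4·4 + 19)/6 = 36/6 = 6
te_Task 6 = (8 + 4·11 + 20)/6 = 72/6 = 12
te_Task 7 = (5 + 4·6 + 7)/6 = 36/6 = 6
te_Task 8 = (6 + 4·12 + 18)/6 = 72/6 = 12
te_Task 9 = (7 + 4·11 + 15)/6 = 66/6 = 11
te_Task 10 = (1 + 4·6 + 11)/6 = 36/6 = 6

Forward pass:
ES_Task 1 = 0; EF_Task 1 = 15
ES_Task 2 = 0; EF_Task 2 = 6
ES_Task 3 = 0; EF_Task 3 = 5
ES_Task 4 = max(EF_Task 1=15, EF_Task 2=6) = 15; EF_Task 4 = 15+15 = 30
ES_Task 5 = max(EF_Task 1=15, EF_Task 3=5) = 15; EF_Task 5 = 15+6 = 21
ES_Task 6 = 6; EF_Task 6 = 6+12 = 18
ES_Task 7 = 30; EF_Task 7 = 30+6 = 36
ES_Task 8 = max(EF_Task 1=15, EF_Task 3=5) = 15; EF_Task 8 = 15+12 = 27
ES_Task 9 = 21; EF_Task 9 = 21+11 = 32
ES_Task 10 = max(EF_Task 3=5, EF_Task 6=18, EF_Task 7=36, EF_Task 8=27, EF_Task 9=32) = 36; EF_Task 10 = 36+6 = 42
Expected project duration μ = 42 days. Critical path: Task 1 → Task 4 → Task 7 → Task 10.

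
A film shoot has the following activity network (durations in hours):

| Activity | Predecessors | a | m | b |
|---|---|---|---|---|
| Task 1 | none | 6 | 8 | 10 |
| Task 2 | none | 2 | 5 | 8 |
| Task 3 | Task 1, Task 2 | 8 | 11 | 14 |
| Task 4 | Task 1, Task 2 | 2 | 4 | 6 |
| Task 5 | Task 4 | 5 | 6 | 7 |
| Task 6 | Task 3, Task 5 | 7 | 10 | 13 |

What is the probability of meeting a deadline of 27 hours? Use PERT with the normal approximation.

0.100

te_Task 1 = (6 + 4·8 + 10)/6 = 48/6 = 8; σ²_Task 1 = ((10−6)/6)² = 0.444
te_Task 2 = (2 + 4·5 + 8)/6 = 30/6 = 5; σ²_Task 2 = ((8−2)/6)² = 1.000
te_Task 3 = (8 + 4·11 + 14)/6 = 66/6 = 11; σ²_Task 3 = ((14−8)/6)² = 1.000
te_Task 4 = (2 + 4·4 + 6)/6 = 24/6 = 4; σ²_Task 4 = ((6−2)/6)² = 0.444
te_Task 5 = (5 + 4·6 + 7)/6 = 36/6 = 6; σ²_Task 5 = ((7−5)/6)² = 0.111
te_Task 6 = (7 + 4·10 + 13)/6 = 60/6 = 10; σ²_Task 6 = ((13−7)/6)² = 1.000

Forward pass:
ES_Task 1 = 0; EF_Task 1 = 8
ES_Task 2 = 0; EF_Task 2 = 5
ES_Task 3 = max(EF_Task 1=8, EF_Task 2=5) = 8; EF_Task 3 = 8+11 = 19
ES_Task 4 = max(EF_Task 1=8, EF_Task 2=5) = 8; EF_Task 4 = 8+4 = 12
ES_Task 5 = 12; EF_Task 5 = 12+6 = 18
ES_Task 6 = max(EF_Task 3=19, EF_Task 5=18) = 19; EF_Task 6 = 19+10 = 29
Expected project duration μ = 29 hours. Critical path: Task 1 → Task 3 → Task 6.

Variance along critical path = 0.444 + 1.000 + 1.000 = 2.444; σ = √2.444 = 1.563 hours.
Z = (27 − 29) / 1.563 = -1.279
P(T ≤ 27) = Φ(-1.279) ≈ 0.100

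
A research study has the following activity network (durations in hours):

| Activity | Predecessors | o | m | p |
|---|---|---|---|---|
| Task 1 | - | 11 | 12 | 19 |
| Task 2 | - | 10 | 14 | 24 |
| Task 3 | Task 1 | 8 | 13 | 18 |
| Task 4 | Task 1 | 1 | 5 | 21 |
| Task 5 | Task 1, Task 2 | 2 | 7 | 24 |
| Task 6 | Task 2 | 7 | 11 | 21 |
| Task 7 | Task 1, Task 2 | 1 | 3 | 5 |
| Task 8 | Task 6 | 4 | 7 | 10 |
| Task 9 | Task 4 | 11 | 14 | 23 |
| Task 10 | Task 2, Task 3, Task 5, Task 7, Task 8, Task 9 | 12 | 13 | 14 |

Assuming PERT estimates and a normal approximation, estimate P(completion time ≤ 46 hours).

0.314

te_Task 1 = (11 + 4·12 + 19)/6 = 78/6 = 13; σ²_Task 1 = ((19−11)/6)² = 1.778
te_Task 2 = (10 + 4·14 + 24)/6 = 90/6 = 15; σ²_Task 2 = ((24−10)/6)² = 5.444
te_Task 3 = (8 + 4·13 + 18)/6 = 78/6 = 13; σ²_Task 3 = ((18−8)/6)² = 2.778
te_Task 4 = (1 + 4·5 + 21)/6 = 42/6 = 7; σ²_Task 4 = ((21−1)/6)² = 11.111
te_Task 5 = (2 + 4·7 + 24)/6 = 54/6 = 9; σ²_Task 5 = ((24−2)/6)² = 13.444
te_Task 6 = (7 + 4·11 + 21)/6 = 72/6 = 12; σ²_Task 6 = ((21−7)/6)² = 5.444
te_Task 7 = (1 + 4·3 + 5)/6 = 18/6 = 3; σ²_Task 7 = ((5−1)/6)² = 0.444
te_Task 8 = (4 + 4·7 + 10)/6 = 42/6 = 7; σ²_Task 8 = ((10−4)/6)² = 1.000
te_Task 9 = (11 + 4·14 + 23)/6 = 90/6 = 15; σ²_Task 9 = ((23−11)/6)² = 4.000
te_Task 10 = (12 + 4·13 + 14)/6 = 78/6 = 13; σ²_Task 10 = ((14−12)/6)² = 0.111

Forward pass:
ES_Task 1 = 0; EF_Task 1 = 13
ES_Task 2 = 0; EF_Task 2 = 15
ES_Task 3 = 13; EF_Task 3 = 13+13 = 26
ES_Task 4 = 13; EF_Task 4 = 13+7 = 20
ES_Task 5 = max(EF_Task 1=13, EF_Task 2=15) = 15; EF_Task 5 = 15+9 = 24
ES_Task 6 = 15; EF_Task 6 = 15+12 = 27
ES_Task 7 = max(EF_Task 1=13, EF_Task 2=15) = 15; EF_Task 7 = 15+3 = 18
ES_Task 8 = 27; EF_Task 8 = 27+7 = 34
ES_Task 9 = 20; EF_Task 9 = 20+15 = 35
ES_Task 10 = max(EF_Task 2=15, EF_Task 3=26, EF_Task 5=24, EF_Task 7=18, EF_Task 8=34, EF_Task 9=35) = 35; EF_Task 10 = 35+13 = 48
Expected project duration μ = 48 hours. Critical path: Task 1 → Task 4 → Task 9 → Task 10.

Variance along critical path = 1.778 + 11.111 + 4.000 + 0.111 = 17.000; σ = √17.000 = 4.123 hours.
Z = (46 − 48) / 4.123 = -0.485
P(T ≤ 46) = Φ(-0.485) ≈ 0.314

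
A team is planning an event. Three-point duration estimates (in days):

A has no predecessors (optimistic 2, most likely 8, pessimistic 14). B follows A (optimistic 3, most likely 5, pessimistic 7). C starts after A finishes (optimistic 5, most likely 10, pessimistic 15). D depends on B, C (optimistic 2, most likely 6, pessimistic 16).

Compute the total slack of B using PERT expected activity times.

te_A = (2 + 4·8 + 14)/6 = 48/6 = 8
te_B = (3 + 4·5 + 7)/6 = 30/6 = 5
te_C = (5 + 4·10 + 15)/6 = 60/6 = 10
te_D = (2 + 4·6 + 16)/6 = 42/6 = 7

Forward pass:
ES_A = 0; EF_A = 8
ES_B = 8; EF_B = 8+5 = 13
ES_C = 8; EF_C = 8+10 = 18
ES_D = max(EF_B=13, EF_C=18) = 18; EF_D = 18+7 = 25
Expected project duration μ = 25 days. Critical path: A → C → D.

Backward pass:
LF_D = 25; LS_D = 25−7 = 18
LF_C = LS_D = 18; LS_C = 18−10 = 8
LF_B = LS_D = 18; LS_B = 18−5 = 13
LF_A = min(LS_B=13, LS_C=8) = 8; LS_A = 8−8 = 0
Slack_B = LS_B − ES_B = 13 − 8 = 5

5 days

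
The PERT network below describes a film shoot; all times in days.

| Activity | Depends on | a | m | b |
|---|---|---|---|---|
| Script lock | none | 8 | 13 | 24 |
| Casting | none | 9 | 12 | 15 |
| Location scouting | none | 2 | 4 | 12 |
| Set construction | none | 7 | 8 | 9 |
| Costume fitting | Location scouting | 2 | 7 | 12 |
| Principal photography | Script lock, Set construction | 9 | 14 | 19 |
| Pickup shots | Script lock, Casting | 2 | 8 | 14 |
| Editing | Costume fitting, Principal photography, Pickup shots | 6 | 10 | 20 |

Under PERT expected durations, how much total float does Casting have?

te_Script lock = (8 + 4·13 + 24)/6 = 84/6 = 14
te_Casting = (9 + 4·12 + 15)/6 = 72/6 = 12
te_Location scouting = (2 + 4·4 + 12)/6 = 30/6 = 5
te_Set construction = (7 + 4·8 + 9)/6 = 48/6 = 8
te_Costume fitting = (2 + 4·7 + 12)/6 = 42/6 = 7
te_Principal photography = (9 + 4·14 + 19)/6 = 84/6 = 14
te_Pickup shots = (2 + 4·8 + 14)/6 = 48/6 = 8
te_Editing = (6 + 4·10 + 20)/6 = 66/6 = 11

Forward pass:
ES_Script lock = 0; EF_Script lock = 14
ES_Casting = 0; EF_Casting = 12
ES_Location scouting = 0; EF_Location scouting = 5
ES_Set construction = 0; EF_Set construction = 8
ES_Costume fitting = 5; EF_Costume fitting = 5+7 = 12
ES_Principal photography = max(EF_Script lock=14, EF_Set construction=8) = 14; EF_Principal photography = 14+14 = 28
ES_Pickup shots = max(EF_Script lock=14, EF_Casting=12) = 14; EF_Pickup shots = 14+8 = 22
ES_Editing = max(EF_Costume fitting=12, EF_Principal photography=28, EF_Pickup shots=22) = 28; EF_Editing = 28+11 = 39
Expected project duration μ = 39 days. Critical path: Script lock → Principal photography → Editing.

Backward pass:
LF_Editing = 39; LS_Editing = 39−11 = 28
LF_Pickup shots = LS_Editing = 28; LS_Pickup shots = 28−8 = 20
LF_Principal photography = LS_Editing = 28; LS_Principal photography = 28−14 = 14
LF_Costume fitting = LS_Editing = 28; LS_Costume fitting = 28−7 = 21
LF_Set construction = LS_Principal photography = 14; LS_Set construction = 14−8 = 6
LF_Location scouting = LS_Costume fitting = 21; LS_Location scouting = 21−5 = 16
LF_Casting = LS_Pickup shots = 20; LS_Casting = 20−12 = 8
LF_Script lock = min(LS_Principal photography=14, LS_Pickup shots=20) = 14; LS_Script lock = 14−14 = 0
Slack_Casting = LS_Casting − ES_Casting = 8 − 0 = 8

8 days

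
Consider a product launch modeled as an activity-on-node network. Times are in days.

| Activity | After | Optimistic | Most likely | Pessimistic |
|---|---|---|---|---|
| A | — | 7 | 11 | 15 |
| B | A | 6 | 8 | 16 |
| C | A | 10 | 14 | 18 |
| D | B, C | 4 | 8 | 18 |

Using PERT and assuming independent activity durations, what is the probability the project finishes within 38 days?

0.909

te_A = (7 + 4·11 + 15)/6 = 66/6 = 11; σ²_A = ((15−7)/6)² = 1.778
te_B = (6 + 4·8 + 16)/6 = 54/6 = 9; σ²_B = ((16−6)/6)² = 2.778
te_C = (10 + 4·14 + 18)/6 = 84/6 = 14; σ²_C = ((18−10)/6)² = 1.778
te_D = (4 + 4·8 + 18)/6 = 54/6 = 9; σ²_D = ((18−4)/6)² = 5.444

Forward pass:
ES_A = 0; EF_A = 11
ES_B = 11; EF_B = 11+9 = 20
ES_C = 11; EF_C = 11+14 = 25
ES_D = max(EF_B=20, EF_C=25) = 25; EF_D = 25+9 = 34
Expected project duration μ = 34 days. Critical path: A → C → D.

Variance along critical path = 1.778 + 1.778 + 5.444 = 9.000; σ = √9.000 = 3.000 days.
Z = (38 − 34) / 3.000 = 1.333
P(T ≤ 38) = Φ(1.333) ≈ 0.909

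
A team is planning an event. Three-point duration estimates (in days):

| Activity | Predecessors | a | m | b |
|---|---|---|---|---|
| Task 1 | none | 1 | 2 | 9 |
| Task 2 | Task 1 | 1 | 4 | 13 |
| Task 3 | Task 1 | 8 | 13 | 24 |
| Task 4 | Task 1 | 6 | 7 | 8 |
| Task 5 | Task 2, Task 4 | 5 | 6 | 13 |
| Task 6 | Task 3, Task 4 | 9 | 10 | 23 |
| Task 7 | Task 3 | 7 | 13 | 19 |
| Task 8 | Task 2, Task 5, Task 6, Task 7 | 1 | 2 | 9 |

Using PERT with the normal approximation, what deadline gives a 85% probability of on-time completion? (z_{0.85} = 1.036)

37.0 days

te_Task 1 = (1 + 4·2 + 9)/6 = 18/6 = 3; σ²_Task 1 = ((9−1)/6)² = 1.778
te_Task 2 = (1 + 4·4 + 13)/6 = 30/6 = 5; σ²_Task 2 = ((13−1)/6)² = 4.000
te_Task 3 = (8 + 4·13 + 24)/6 = 84/6 = 14; σ²_Task 3 = ((24−8)/6)² = 7.111
te_Task 4 = (6 + 4·7 + 8)/6 = 42/6 = 7; σ²_Task 4 = ((8−6)/6)² = 0.111
te_Task 5 = (5 + 4·6 + 13)/6 = 42/6 = 7; σ²_Task 5 = ((13−5)/6)² = 1.778
te_Task 6 = (9 + 4·10 + 23)/6 = 72/6 = 12; σ²_Task 6 = ((23−9)/6)² = 5.444
te_Task 7 = (7 + 4·13 + 19)/6 = 78/6 = 13; σ²_Task 7 = ((19−7)/6)² = 4.000
te_Task 8 = (1 + 4·2 + 9)/6 = 18/6 = 3; σ²_Task 8 = ((9−1)/6)² = 1.778

Forward pass:
ES_Task 1 = 0; EF_Task 1 = 3
ES_Task 2 = 3; EF_Task 2 = 3+5 = 8
ES_Task 3 = 3; EF_Task 3 = 3+14 = 17
ES_Task 4 = 3; EF_Task 4 = 3+7 = 10
ES_Task 5 = max(EF_Task 2=8, EF_Task 4=10) = 10; EF_Task 5 = 10+7 = 17
ES_Task 6 = max(EF_Task 3=17, EF_Task 4=10) = 17; EF_Task 6 = 17+12 = 29
ES_Task 7 = 17; EF_Task 7 = 17+13 = 30
ES_Task 8 = max(EF_Task 2=8, EF_Task 5=17, EF_Task 6=29, EF_Task 7=30) = 30; EF_Task 8 = 30+3 = 33
Expected project duration μ = 33 days. Critical path: Task 1 → Task 3 → Task 7 → Task 8.

Variance along critical path = 1.778 + 7.111 + 4.000 + 1.778 = 14.667; σ = 3.830 days.
D = μ + z·σ = 33 + 1.036·3.830 = 37.0 days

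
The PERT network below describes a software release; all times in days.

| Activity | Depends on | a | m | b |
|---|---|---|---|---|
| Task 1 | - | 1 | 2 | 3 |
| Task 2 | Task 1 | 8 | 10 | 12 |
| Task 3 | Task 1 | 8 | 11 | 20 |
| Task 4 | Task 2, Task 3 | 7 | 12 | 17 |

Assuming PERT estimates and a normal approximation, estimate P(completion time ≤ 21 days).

0.028

te_Task 1 = (1 + 4·2 + 3)/6 = 12/6 = 2; σ²_Task 1 = ((3−1)/6)² = 0.111
te_Task 2 = (8 + 4·10 + 12)/6 = 60/6 = 10; σ²_Task 2 = ((12−8)/6)² = 0.444
te_Task 3 = (8 + 4·11 + 20)/6 = 72/6 = 12; σ²_Task 3 = ((20−8)/6)² = 4.000
te_Task 4 = (7 + 4·12 + 17)/6 = 72/6 = 12; σ²_Task 4 = ((17−7)/6)² = 2.778

Forward pass:
ES_Task 1 = 0; EF_Task 1 = 2
ES_Task 2 = 2; EF_Task 2 = 2+10 = 12
ES_Task 3 = 2; EF_Task 3 = 2+12 = 14
ES_Task 4 = max(EF_Task 2=12, EF_Task 3=14) = 14; EF_Task 4 = 14+12 = 26
Expected project duration μ = 26 days. Critical path: Task 1 → Task 3 → Task 4.

Variance along critical path = 0.111 + 4.000 + 2.778 = 6.889; σ = √6.889 = 2.625 days.
Z = (21 − 26) / 2.625 = -1.905
P(T ≤ 21) = Φ(-1.905) ≈ 0.028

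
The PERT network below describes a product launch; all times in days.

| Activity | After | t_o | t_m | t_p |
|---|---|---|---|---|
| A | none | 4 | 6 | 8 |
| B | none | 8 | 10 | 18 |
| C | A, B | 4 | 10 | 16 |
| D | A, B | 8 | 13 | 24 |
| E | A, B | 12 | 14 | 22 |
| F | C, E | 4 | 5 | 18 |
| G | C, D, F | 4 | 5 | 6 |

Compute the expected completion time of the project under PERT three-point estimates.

te_A = (4 + 4·6 + 8)/6 = 36/6 = 6
te_B = (8 + 4·10 + 18)/6 = 66/6 = 11
te_C = (4 + 4·10 + 16)/6 = 60/6 = 10
te_D = (8 + 4·13 + 24)/6 = 84/6 = 14
te_E = (12 + 4·14 + 22)/6 = 90/6 = 15
te_F = (4 + 4·5 + 18)/6 = 42/6 = 7
te_G = (4 + 4·5 + 6)/6 = 30/6 = 5

Forward pass:
ES_A = 0; EF_A = 6
ES_B = 0; EF_B = 11
ES_C = max(EF_A=6, EF_B=11) = 11; EF_C = 11+10 = 21
ES_D = max(EF_A=6, EF_B=11) = 11; EF_D = 11+14 = 25
ES_E = max(EF_A=6, EF_B=11) = 11; EF_E = 11+15 = 26
ES_F = max(EF_C=21, EF_E=26) = 26; EF_F = 26+7 = 33
ES_G = max(EF_C=21, EF_D=25, EF_F=33) = 33; EF_G = 33+5 = 38
Expected project duration μ = 38 days. Critical path: B → E → F → G.

38 days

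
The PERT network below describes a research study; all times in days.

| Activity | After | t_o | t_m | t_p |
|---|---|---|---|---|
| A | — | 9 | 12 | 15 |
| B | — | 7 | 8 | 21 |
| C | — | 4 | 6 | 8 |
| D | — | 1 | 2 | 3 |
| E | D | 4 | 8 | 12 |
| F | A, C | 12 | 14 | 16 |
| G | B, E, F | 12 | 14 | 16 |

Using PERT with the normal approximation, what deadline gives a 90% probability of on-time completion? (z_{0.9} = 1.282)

41.8 days

te_A = (9 + 4·12 + 15)/6 = 72/6 = 12; σ²_A = ((15−9)/6)² = 1.000
te_B = (7 + 4·8 + 21)/6 = 60/6 = 10; σ²_B = ((21−7)/6)² = 5.444
te_C = (4 + 4·6 + 8)/6 = 36/6 = 6; σ²_C = ((8−4)/6)² = 0.444
te_D = (1 + 4·2 + 3)/6 = 12/6 = 2; σ²_D = ((3−1)/6)² = 0.111
te_E = (4 + 4·8 + 12)/6 = 48/6 = 8; σ²_E = ((12−4)/6)² = 1.778
te_F = (12 + 4·14 + 16)/6 = 84/6 = 14; σ²_F = ((16−12)/6)² = 0.444
te_G = (12 + 4·14 + 16)/6 = 84/6 = 14; σ²_G = ((16−12)/6)² = 0.444

Forward pass:
ES_A = 0; EF_A = 12
ES_B = 0; EF_B = 10
ES_C = 0; EF_C = 6
ES_D = 0; EF_D = 2
ES_E = 2; EF_E = 2+8 = 10
ES_F = max(EF_A=12, EF_C=6) = 12; EF_F = 12+14 = 26
ES_G = max(EF_B=10, EF_E=10, EF_F=26) = 26; EF_G = 26+14 = 40
Expected project duration μ = 40 days. Critical path: A → F → G.

Variance along critical path = 1.000 + 0.444 + 0.444 = 1.889; σ = 1.374 days.
D = μ + z·σ = 40 + 1.282·1.374 = 41.8 days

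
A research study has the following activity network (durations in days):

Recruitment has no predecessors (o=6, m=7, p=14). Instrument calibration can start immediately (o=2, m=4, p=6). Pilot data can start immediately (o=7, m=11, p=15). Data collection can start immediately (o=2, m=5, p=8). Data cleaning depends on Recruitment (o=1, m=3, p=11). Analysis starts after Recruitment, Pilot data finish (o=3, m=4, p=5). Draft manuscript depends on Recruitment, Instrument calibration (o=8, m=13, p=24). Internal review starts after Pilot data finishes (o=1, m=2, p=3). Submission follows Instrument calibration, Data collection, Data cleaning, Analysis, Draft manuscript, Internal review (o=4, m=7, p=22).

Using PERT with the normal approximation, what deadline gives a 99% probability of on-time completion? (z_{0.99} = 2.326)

te_Recruitment = (6 + 4·7 + 14)/6 = 48/6 = 8; σ²_Recruitment = ((14−6)/6)² = 1.778
te_Instrument calibration = (2 + 4·4 + 6)/6 = 24/6 = 4; σ²_Instrument calibration = ((6−2)/6)² = 0.444
te_Pilot data = (7 + 4·11 + 15)/6 = 66/6 = 11; σ²_Pilot data = ((15−7)/6)² = 1.778
te_Data collection = (2 + 4·5 + 8)/6 = 30/6 = 5; σ²_Data collection = ((8−2)/6)² = 1.000
te_Data cleaning = (1 + 4·3 + 11)/6 = 24/6 = 4; σ²_Data cleaning = ((11−1)/6)² = 2.778
te_Analysis = (3 + 4·4 + 5)/6 = 24/6 = 4; σ²_Analysis = ((5−3)/6)² = 0.111
te_Draft manuscript = (8 + 4·13 + 24)/6 = 84/6 = 14; σ²_Draft manuscript = ((24−8)/6)² = 7.111
te_Internal review = (1 + 4·2 + 3)/6 = 12/6 = 2; σ²_Internal review = ((3−1)/6)² = 0.111
te_Submission = (4 + 4·7 + 22)/6 = 54/6 = 9; σ²_Submission = ((22−4)/6)² = 9.000

Forward pass:
ES_Recruitment = 0; EF_Recruitment = 8
ES_Instrument calibration = 0; EF_Instrument calibration = 4
ES_Pilot data = 0; EF_Pilot data = 11
ES_Data collection = 0; EF_Data collection = 5
ES_Data cleaning = 8; EF_Data cleaning = 8+4 = 12
ES_Analysis = max(EF_Recruitment=8, EF_Pilot data=11) = 11; EF_Analysis = 11+4 = 15
ES_Draft manuscript = max(EF_Recruitment=8, EF_Instrument calibration=4) = 8; EF_Draft manuscript = 8+14 = 22
ES_Internal review = 11; EF_Internal review = 11+2 = 13
ES_Submission = max(EF_Instrument calibration=4, EF_Data collection=5, EF_Data cleaning=12, EF_Analysis=15, EF_Draft manuscript=22, EF_Internal review=13) = 22; EF_Submission = 22+9 = 31
Expected project duration μ = 31 days. Critical path: Recruitment → Draft manuscript → Submission.

Variance along critical path = 1.778 + 7.111 + 9.000 = 17.889; σ = 4.230 days.
D = μ + z·σ = 31 + 2.326·4.230 = 40.8 days

40.8 days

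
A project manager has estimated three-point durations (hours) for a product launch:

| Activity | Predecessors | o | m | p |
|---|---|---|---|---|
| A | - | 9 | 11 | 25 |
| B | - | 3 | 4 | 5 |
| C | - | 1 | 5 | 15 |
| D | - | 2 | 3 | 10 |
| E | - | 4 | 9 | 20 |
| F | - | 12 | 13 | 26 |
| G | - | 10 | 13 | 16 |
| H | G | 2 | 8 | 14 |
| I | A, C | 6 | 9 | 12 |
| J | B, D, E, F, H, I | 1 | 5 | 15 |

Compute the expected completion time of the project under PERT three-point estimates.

28 hours

te_A = (9 + 4·11 + 25)/6 = 78/6 = 13
te_B = (3 + 4·4 + 5)/6 = 24/6 = 4
te_C = (1 + 4·5 + 15)/6 = 36/6 = 6
te_D = (2 + 4·3 + 10)/6 = 24/6 = 4
te_E = (4 + 4·9 + 20)/6 = 60/6 = 10
te_F = (12 + 4·13 + 26)/6 = 90/6 = 15
te_G = (10 + 4·13 + 16)/6 = 78/6 = 13
te_H = (2 + 4·8 + 14)/6 = 48/6 = 8
te_I = (6 + 4·9 + 12)/6 = 54/6 = 9
te_J = (1 + 4·5 + 15)/6 = 36/6 = 6

Forward pass:
ES_A = 0; EF_A = 13
ES_B = 0; EF_B = 4
ES_C = 0; EF_C = 6
ES_D = 0; EF_D = 4
ES_E = 0; EF_E = 10
ES_F = 0; EF_F = 15
ES_G = 0; EF_G = 13
ES_H = 13; EF_H = 13+8 = 21
ES_I = max(EF_A=13, EF_C=6) = 13; EF_I = 13+9 = 22
ES_J = max(EF_B=4, EF_D=4, EF_E=10, EF_F=15, EF_H=21, EF_I=22) = 22; EF_J = 22+6 = 28
Expected project duration μ = 28 hours. Critical path: A → I → J.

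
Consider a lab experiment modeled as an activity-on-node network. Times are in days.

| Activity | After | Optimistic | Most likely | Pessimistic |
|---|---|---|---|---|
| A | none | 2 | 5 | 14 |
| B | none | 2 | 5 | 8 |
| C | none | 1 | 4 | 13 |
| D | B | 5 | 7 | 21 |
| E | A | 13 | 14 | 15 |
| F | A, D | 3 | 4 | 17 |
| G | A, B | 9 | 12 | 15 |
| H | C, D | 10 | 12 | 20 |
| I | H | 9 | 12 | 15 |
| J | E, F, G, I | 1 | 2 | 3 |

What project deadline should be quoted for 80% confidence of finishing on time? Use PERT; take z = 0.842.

43.9 days

te_A = (2 + 4·5 + 14)/6 = 36/6 = 6; σ²_A = ((14−2)/6)² = 4.000
te_B = (2 + 4·5 + 8)/6 = 30/6 = 5; σ²_B = ((8−2)/6)² = 1.000
te_C = (1 + 4·4 + 13)/6 = 30/6 = 5; σ²_C = ((13−1)/6)² = 4.000
te_D = (5 + 4·7 + 21)/6 = 54/6 = 9; σ²_D = ((21−5)/6)² = 7.111
te_E = (13 + 4·14 + 15)/6 = 84/6 = 14; σ²_E = ((15−13)/6)² = 0.111
te_F = (3 + 4·4 + 17)/6 = 36/6 = 6; σ²_F = ((17−3)/6)² = 5.444
te_G = (9 + 4·12 + 15)/6 = 72/6 = 12; σ²_G = ((15−9)/6)² = 1.000
te_H = (10 + 4·12 + 20)/6 = 78/6 = 13; σ²_H = ((20−10)/6)² = 2.778
te_I = (9 + 4·12 + 15)/6 = 72/6 = 12; σ²_I = ((15−9)/6)² = 1.000
te_J = (1 + 4·2 + 3)/6 = 12/6 = 2; σ²_J = ((3−1)/6)² = 0.111

Forward pass:
ES_A = 0; EF_A = 6
ES_B = 0; EF_B = 5
ES_C = 0; EF_C = 5
ES_D = 5; EF_D = 5+9 = 14
ES_E = 6; EF_E = 6+14 = 20
ES_F = max(EF_A=6, EF_D=14) = 14; EF_F = 14+6 = 20
ES_G = max(EF_A=6, EF_B=5) = 6; EF_G = 6+12 = 18
ES_H = max(EF_C=5, EF_D=14) = 14; EF_H = 14+13 = 27
ES_I = 27; EF_I = 27+12 = 39
ES_J = max(EF_E=20, EF_F=20, EF_G=18, EF_I=39) = 39; EF_J = 39+2 = 41
Expected project duration μ = 41 days. Critical path: B → D → H → I → J.

Variance along critical path = 1.000 + 7.111 + 2.778 + 1.000 + 0.111 = 12.000; σ = 3.464 days.
D = μ + z·σ = 41 + 0.842·3.464 = 43.9 days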